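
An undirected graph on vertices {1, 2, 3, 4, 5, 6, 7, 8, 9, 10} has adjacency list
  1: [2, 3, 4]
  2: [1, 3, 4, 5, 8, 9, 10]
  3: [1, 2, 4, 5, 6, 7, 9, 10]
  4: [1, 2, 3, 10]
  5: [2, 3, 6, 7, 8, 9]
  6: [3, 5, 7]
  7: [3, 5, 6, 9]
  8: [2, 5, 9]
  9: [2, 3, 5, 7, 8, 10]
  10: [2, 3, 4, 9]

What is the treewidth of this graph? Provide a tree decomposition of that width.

The largest bag has 4 vertices, giving width 3; this decomposition certifies tw(G) ≤ 3. For the lower bound, the 4 vertices {2, 5, 8, 9} are pairwise adjacent, and any tree decomposition puts a clique entirely inside one bag — forcing width ≥ 3. The upper and lower bounds meet at 3, so that is the treewidth.

Treewidth 3.
One optimal decomposition is:
Bags: B1 = {2, 3, 5, 9}  B2 = {2, 3, 9, 10}  B3 = {3, 5, 7, 9}  B4 = {3, 5, 6, 7}  B5 = {2, 5, 8, 9}  B6 = {2, 3, 4, 10}  B7 = {1, 2, 3, 4}
Tree: B1–B2, B1–B3, B3–B4, B1–B5, B2–B6, B6–B7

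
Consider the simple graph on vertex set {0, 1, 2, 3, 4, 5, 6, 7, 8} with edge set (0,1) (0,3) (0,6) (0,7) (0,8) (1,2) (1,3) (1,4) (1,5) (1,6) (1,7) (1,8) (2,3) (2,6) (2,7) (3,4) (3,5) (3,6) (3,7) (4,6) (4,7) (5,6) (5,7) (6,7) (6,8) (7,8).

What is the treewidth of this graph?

A width-4 tree decomposition is:
Bags: B1 = {0, 1, 3, 6, 7}  B2 = {0, 1, 6, 7, 8}  B3 = {1, 3, 4, 6, 7}  B4 = {1, 2, 3, 6, 7}  B5 = {1, 3, 5, 6, 7}
Tree: B1–B2, B1–B3, B1–B4, B3–B5
Every bag has size at most 5, so the width is 5 − 1 = 4 and tw(G) ≤ 4. For the lower bound, the 5 vertices {0, 1, 6, 7, 8} are pairwise adjacent, and any tree decomposition puts a clique entirely inside one bag — forcing width ≥ 4. The upper and lower bounds meet at 4, so that is the treewidth.

4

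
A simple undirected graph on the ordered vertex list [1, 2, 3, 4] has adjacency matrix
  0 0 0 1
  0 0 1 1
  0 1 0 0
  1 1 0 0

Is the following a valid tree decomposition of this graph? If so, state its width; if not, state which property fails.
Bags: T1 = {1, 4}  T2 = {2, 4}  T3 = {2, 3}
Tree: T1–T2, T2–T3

Every vertex of G appears in some bag (union = {1, 2, 3, 4}); every edge is covered by a bag; and for each vertex v the set of bags containing v is connected in the bag tree. The decomposition is therefore valid. The largest bag has 2 vertices, so the width is 1.

Yes; width 1.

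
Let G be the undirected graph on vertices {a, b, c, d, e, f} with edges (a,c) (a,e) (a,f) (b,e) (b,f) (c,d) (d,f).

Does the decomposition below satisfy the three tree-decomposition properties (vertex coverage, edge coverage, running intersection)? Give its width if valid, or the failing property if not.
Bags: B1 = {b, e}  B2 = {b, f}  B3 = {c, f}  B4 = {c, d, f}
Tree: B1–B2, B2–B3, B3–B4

No — vertex a appears in no bag.

A tree decomposition must satisfy three properties: every vertex lies in some bag; for every edge, both endpoints lie together in some bag; and for every vertex, the bags containing it form a connected subtree. Here vertex a appears in no bag, so the decomposition is invalid.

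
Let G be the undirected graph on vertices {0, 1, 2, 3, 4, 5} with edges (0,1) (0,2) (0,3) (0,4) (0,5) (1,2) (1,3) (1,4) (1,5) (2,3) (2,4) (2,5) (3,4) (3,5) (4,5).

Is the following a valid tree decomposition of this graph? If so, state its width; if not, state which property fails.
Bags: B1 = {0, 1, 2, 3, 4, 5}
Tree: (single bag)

Yes; width 5.

Checking the three conditions: (i) the bags cover all of {0, 1, 2, 3, 4, 5}; (ii) for each edge, some bag contains both endpoints; (iii) the bags containing any fixed vertex form a subtree. All hold, so the decomposition is valid with width 6 − 1 = 5.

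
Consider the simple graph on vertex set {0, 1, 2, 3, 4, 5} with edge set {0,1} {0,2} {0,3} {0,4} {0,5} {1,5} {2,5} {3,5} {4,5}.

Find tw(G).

A width-2 tree decomposition is:
Bags: B1 = {0, 1, 5}  B2 = {0, 3, 5}  B3 = {0, 2, 5}  B4 = {0, 4, 5}
Tree: B1–B2, B1–B3, B3–B4
Every bag has size at most 3, so the width is 3 − 1 = 2 and tw(G) ≤ 2. On the other hand G contains the 3-clique {0, 1, 5}. A clique must lie in a single bag of any decomposition, so no decomposition can have width below 2. Therefore the treewidth is 2.

2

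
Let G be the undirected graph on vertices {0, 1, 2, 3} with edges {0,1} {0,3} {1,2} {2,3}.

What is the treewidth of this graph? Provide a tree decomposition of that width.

The largest bag has 3 vertices, giving width 2; this decomposition certifies tw(G) ≤ 2. For the lower bound, G contains the cycle 0–1–2–3–0, so G is not a forest; only forests have treewidth ≤ 1, hence tw(G) ≥ 2. Hence tw(G) = 2 exactly.

Treewidth 2.
One optimal decomposition is:
Bags: B1 = {0, 1, 2}  B2 = {0, 2, 3}
Tree: B1–B2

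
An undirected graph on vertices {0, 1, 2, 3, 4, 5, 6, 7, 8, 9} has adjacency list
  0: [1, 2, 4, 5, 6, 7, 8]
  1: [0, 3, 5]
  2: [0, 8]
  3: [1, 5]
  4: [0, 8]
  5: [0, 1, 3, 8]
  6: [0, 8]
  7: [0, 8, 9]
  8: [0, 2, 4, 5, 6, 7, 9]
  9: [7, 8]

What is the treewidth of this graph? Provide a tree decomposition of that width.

Treewidth 2.
One such decomposition:
Bags: B1 = {0, 7, 8}  B2 = {0, 4, 8}  B3 = {0, 6, 8}  B4 = {0, 5, 8}  B5 = {0, 1, 5}  B6 = {1, 3, 5}  B7 = {0, 2, 8}  B8 = {7, 8, 9}
Tree: B1–B2, B2–B3, B3–B4, B4–B5, B5–B6, B3–B7, B1–B8

Every bag has size at most 3, so the width is 3 − 1 = 2 and tw(G) ≤ 2. On the other hand G contains the 3-clique {0, 2, 8}. A clique must lie in a single bag of any decomposition, so no decomposition can have width below 2. Combining the bounds, tw(G) = 2.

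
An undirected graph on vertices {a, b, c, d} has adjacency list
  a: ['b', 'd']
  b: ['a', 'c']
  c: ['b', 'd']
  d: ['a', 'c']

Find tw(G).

A width-2 tree decomposition is:
Bags: B1 = {b, c, d}  B2 = {a, b, d}
Tree: B1–B2
Each bag holds 3 vertices, so the decomposition has width 2, which upper-bounds the treewidth. For the lower bound, G contains the cycle b–c–d–a–b, so G is not a forest; only forests have treewidth ≤ 1, hence tw(G) ≥ 2. Therefore the treewidth is 2.

2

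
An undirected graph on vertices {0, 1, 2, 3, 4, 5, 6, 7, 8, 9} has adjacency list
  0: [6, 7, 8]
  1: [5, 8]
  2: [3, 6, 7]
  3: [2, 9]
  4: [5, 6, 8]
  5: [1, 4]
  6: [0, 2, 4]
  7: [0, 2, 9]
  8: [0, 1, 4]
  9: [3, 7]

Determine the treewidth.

2

A width-2 tree decomposition is:
Bags: B1 = {2, 3, 9}  B2 = {2, 7, 9}  B3 = {2, 6, 7}  B4 = {0, 6, 7}  B5 = {0, 4, 6}  B6 = {0, 4, 8}  B7 = {4, 5, 8}  B8 = {1, 5, 8}
Tree: B1–B2, B2–B3, B3–B4, B4–B5, B5–B6, B6–B7, B7–B8
Each bag holds 3 vertices, so the decomposition has width 2, which upper-bounds the treewidth. For the lower bound, G contains the cycle 3–9–7–2–3, so G is not a forest; only forests have treewidth ≤ 1, hence tw(G) ≥ 2. Hence tw(G) = 2 exactly.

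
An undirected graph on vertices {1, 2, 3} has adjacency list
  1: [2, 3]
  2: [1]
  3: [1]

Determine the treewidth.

A width-1 tree decomposition is:
Bags: B1 = {1, 2}  B2 = {1, 3}
Tree: B1–B2
Each bag holds 2 vertices, so the decomposition has width 1, which upper-bounds the treewidth. Any graph with an edge has treewidth ≥ 1, and G has the edge 2–1. Combining the bounds, tw(G) = 1.

1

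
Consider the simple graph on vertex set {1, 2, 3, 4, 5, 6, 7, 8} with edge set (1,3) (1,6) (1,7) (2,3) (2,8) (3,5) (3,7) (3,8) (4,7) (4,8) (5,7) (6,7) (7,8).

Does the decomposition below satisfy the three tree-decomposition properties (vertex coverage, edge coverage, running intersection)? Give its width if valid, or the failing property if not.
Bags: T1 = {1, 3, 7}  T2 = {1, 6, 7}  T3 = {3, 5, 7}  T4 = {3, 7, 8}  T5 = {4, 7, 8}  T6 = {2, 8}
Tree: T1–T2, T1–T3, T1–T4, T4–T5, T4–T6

A tree decomposition must satisfy three properties: every vertex lies in some bag; for every edge, both endpoints lie together in some bag; and for every vertex, the bags containing it form a connected subtree. Here edge (3,2) lies in no bag, so the decomposition is invalid.

No — edge (3,2) lies in no bag.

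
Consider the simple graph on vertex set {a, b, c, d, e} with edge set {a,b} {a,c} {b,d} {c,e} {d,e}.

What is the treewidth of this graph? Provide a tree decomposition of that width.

Treewidth 2.
One optimal decomposition is:
Bags: B1 = {a, c, e}  B2 = {a, b, e}  B3 = {b, d, e}
Tree: B1–B2, B2–B3

Every bag has size at most 3, so the width is 3 − 1 = 2 and tw(G) ≤ 2. For the lower bound, G contains the cycle e–c–a–b–d–e, so G is not a forest; only forests have treewidth ≤ 1, hence tw(G) ≥ 2. Combining the bounds, tw(G) = 2.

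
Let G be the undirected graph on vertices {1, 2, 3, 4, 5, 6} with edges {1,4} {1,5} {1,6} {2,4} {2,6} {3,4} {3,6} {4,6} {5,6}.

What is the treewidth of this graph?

A width-2 tree decomposition is:
Bags: B1 = {1, 4, 6}  B2 = {3, 4, 6}  B3 = {2, 4, 6}  B4 = {1, 5, 6}
Tree: B1–B2, B1–B3, B1–B4
The largest bag has 3 vertices, giving width 2; this decomposition certifies tw(G) ≤ 2. Conversely, {1, 4, 6} is a clique of size 3, and the vertices of any clique must share a bag in every tree decomposition; so some bag has ≥ 3 vertices and tw(G) ≥ 2. The upper and lower bounds meet at 2, so that is the treewidth.

2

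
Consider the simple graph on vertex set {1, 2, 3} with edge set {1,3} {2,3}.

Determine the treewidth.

A width-1 tree decomposition is:
Bags: B1 = {2, 3}  B2 = {1, 3}
Tree: B1–B2
Each bag holds 2 vertices, so the decomposition has width 1, which upper-bounds the treewidth. Any graph with an edge has treewidth ≥ 1, and G has the edge 2–3. Therefore the treewidth is 1.

1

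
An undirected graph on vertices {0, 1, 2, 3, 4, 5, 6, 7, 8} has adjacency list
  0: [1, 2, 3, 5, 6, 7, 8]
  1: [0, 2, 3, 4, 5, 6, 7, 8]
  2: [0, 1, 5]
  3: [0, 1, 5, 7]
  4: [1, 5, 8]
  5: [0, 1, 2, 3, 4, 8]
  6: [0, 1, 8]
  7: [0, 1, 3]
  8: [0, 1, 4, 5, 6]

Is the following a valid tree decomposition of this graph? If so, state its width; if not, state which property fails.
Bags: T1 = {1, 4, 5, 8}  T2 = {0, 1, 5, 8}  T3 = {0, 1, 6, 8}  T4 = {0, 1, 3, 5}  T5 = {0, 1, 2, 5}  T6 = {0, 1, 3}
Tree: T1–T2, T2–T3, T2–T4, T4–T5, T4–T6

A tree decomposition must satisfy three properties: every vertex lies in some bag; for every edge, both endpoints lie together in some bag; and for every vertex, the bags containing it form a connected subtree. Here vertex 7 appears in no bag, so the decomposition is invalid.

No — vertex 7 appears in no bag.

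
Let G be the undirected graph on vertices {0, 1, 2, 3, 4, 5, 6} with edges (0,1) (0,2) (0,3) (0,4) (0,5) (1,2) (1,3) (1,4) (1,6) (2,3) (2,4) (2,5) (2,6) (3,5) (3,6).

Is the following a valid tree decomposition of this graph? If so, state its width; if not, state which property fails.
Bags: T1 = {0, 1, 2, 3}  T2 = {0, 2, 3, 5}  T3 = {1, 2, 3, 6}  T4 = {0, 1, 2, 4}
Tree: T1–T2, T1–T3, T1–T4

Yes; width 3.

Every vertex of G appears in some bag (union = {0, 1, 2, 3, 4, 5, 6}); every edge is covered by a bag; and for each vertex v the set of bags containing v is connected in the bag tree. The decomposition is therefore valid. The largest bag has 4 vertices, so the width is 3.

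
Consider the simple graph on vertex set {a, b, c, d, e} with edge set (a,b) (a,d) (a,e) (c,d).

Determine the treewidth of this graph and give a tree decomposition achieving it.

Treewidth 1.
One such decomposition:
Bags: B1 = {c, d}  B2 = {a, d}  B3 = {a, b}  B4 = {a, e}
Tree: B1–B2, B2–B3, B3–B4

Every bag has size at most 2, so the width is 2 − 1 = 1 and tw(G) ≤ 1. Any graph with an edge has treewidth ≥ 1, and G has the edge c–d. Hence tw(G) = 1 exactly.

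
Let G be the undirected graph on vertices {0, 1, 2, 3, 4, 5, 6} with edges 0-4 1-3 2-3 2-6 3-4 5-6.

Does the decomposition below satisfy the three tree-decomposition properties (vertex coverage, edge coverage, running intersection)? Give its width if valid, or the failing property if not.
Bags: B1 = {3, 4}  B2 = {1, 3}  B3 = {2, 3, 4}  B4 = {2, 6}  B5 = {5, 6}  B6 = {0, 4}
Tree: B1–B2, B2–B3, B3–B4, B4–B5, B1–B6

A tree decomposition must satisfy three properties: every vertex lies in some bag; for every edge, both endpoints lie together in some bag; and for every vertex, the bags containing it form a connected subtree. Here bags containing vertex 4 are not connected in the tree, so the decomposition is invalid.

No — bags containing vertex 4 are not connected in the tree.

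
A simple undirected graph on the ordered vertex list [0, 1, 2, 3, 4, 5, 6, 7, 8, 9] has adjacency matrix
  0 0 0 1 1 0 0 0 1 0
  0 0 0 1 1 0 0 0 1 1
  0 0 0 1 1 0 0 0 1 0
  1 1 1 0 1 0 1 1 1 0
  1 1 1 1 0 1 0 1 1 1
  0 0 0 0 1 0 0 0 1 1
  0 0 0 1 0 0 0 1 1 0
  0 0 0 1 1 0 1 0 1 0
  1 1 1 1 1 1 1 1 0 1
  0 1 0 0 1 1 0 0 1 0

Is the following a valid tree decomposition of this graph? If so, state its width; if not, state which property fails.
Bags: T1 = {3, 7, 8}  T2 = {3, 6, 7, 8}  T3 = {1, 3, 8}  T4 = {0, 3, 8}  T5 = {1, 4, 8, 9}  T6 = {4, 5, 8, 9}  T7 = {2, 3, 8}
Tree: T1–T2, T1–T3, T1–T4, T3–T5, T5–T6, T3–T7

No — edge (7,4) lies in no bag.

A tree decomposition must satisfy three properties: every vertex lies in some bag; for every edge, both endpoints lie together in some bag; and for every vertex, the bags containing it form a connected subtree. Here edge (7,4) lies in no bag, so the decomposition is invalid.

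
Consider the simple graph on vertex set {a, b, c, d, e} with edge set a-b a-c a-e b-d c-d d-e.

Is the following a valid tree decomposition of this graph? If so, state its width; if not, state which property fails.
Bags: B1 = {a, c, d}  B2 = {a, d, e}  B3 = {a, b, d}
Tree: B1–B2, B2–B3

Every vertex of G appears in some bag (union = {a, b, c, d, e}); every edge is covered by a bag; and for each vertex v the set of bags containing v is connected in the bag tree. The decomposition is therefore valid. The largest bag has 3 vertices, so the width is 2.

Yes; width 2.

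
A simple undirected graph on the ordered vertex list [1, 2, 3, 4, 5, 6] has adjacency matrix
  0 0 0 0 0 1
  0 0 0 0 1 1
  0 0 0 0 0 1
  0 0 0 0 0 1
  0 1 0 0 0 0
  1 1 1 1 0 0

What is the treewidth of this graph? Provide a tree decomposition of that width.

Each bag holds 2 vertices, so the decomposition has width 1, which upper-bounds the treewidth. G has an edge, so its treewidth is at least 1. The upper and lower bounds meet at 1, so that is the treewidth.

Treewidth 1.
One optimal decomposition is:
Bags: B1 = {2, 6}  B2 = {4, 6}  B3 = {3, 6}  B4 = {1, 6}  B5 = {2, 5}
Tree: B1–B2, B1–B3, B3–B4, B1–B5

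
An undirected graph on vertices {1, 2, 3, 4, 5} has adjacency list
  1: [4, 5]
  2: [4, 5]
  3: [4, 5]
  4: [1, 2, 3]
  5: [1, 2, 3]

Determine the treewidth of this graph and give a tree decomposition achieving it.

Treewidth 2.
One such decomposition:
Bags: B1 = {1, 4, 5}  B2 = {2, 4, 5}  B3 = {3, 4, 5}
Tree: B1–B2, B2–B3

Every bag has size at most 3, so the width is 3 − 1 = 2 and tw(G) ≤ 2. Since 5–1–4–2–5 is a cycle in G, G is not acyclic. Forests are exactly the graphs of treewidth ≤ 1, so tw(G) ≥ 2. Therefore the treewidth is 2.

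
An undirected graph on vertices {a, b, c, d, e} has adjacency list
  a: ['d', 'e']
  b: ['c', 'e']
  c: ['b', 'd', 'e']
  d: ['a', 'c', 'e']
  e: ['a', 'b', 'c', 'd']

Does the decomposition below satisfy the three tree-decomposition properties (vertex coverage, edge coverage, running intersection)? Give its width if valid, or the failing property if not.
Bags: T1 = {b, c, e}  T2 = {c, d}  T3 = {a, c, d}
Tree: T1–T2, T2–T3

No — edge (e,d) lies in no bag.

A tree decomposition must satisfy three properties: every vertex lies in some bag; for every edge, both endpoints lie together in some bag; and for every vertex, the bags containing it form a connected subtree. Here edge (e,d) lies in no bag, so the decomposition is invalid.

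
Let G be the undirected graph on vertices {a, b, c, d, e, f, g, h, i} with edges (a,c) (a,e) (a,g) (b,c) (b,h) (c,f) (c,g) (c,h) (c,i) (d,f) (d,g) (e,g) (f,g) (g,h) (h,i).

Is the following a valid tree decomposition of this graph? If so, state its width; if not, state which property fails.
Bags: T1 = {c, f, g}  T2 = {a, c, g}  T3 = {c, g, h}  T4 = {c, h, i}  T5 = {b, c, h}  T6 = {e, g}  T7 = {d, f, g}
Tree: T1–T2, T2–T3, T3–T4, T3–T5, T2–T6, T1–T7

No — edge (a,e) lies in no bag.

A tree decomposition must satisfy three properties: every vertex lies in some bag; for every edge, both endpoints lie together in some bag; and for every vertex, the bags containing it form a connected subtree. Here edge (a,e) lies in no bag, so the decomposition is invalid.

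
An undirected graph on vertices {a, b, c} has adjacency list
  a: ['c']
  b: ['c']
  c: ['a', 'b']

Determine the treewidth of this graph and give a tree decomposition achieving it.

Each bag holds 2 vertices, so the decomposition has width 1, which upper-bounds the treewidth. G has an edge, so its treewidth is at least 1. The upper and lower bounds meet at 1, so that is the treewidth.

Treewidth 1.
One such decomposition:
Bags: B1 = {a, c}  B2 = {b, c}
Tree: B1–B2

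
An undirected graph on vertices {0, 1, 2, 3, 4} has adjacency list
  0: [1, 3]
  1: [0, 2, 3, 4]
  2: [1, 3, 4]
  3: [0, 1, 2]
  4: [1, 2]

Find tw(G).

A width-2 tree decomposition is:
Bags: B1 = {1, 2, 3}  B2 = {1, 2, 4}  B3 = {0, 1, 3}
Tree: B1–B2, B1–B3
The largest bag has 3 vertices, giving width 2; this decomposition certifies tw(G) ≤ 2. On the other hand G contains the 3-clique {0, 1, 3}. A clique must lie in a single bag of any decomposition, so no decomposition can have width below 2. Combining the bounds, tw(G) = 2.

2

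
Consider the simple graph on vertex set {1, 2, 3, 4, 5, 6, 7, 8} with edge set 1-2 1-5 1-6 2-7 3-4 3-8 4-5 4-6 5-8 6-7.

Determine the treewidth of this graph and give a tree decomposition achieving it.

Treewidth 2.
Bags: B1 = {2, 6, 7}  B2 = {1, 2, 6}  B3 = {1, 4, 6}  B4 = {1, 4, 5}  B5 = {3, 4, 5}  B6 = {3, 5, 8}
Tree: B1–B2, B2–B3, B3–B4, B4–B5, B5–B6

Every bag has size at most 3, so the width is 3 − 1 = 2 and tw(G) ≤ 2. Since 7–2–1–6–7 is a cycle in G, G is not acyclic. Forests are exactly the graphs of treewidth ≤ 1, so tw(G) ≥ 2. The upper and lower bounds meet at 2, so that is the treewidth.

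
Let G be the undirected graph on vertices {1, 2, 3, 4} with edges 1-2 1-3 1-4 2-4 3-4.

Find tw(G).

2

A width-2 tree decomposition is:
Bags: B1 = {1, 3, 4}  B2 = {1, 2, 4}
Tree: B1–B2
Each bag holds 3 vertices, so the decomposition has width 2, which upper-bounds the treewidth. On the other hand G contains the 3-clique {1, 2, 4}. A clique must lie in a single bag of any decomposition, so no decomposition can have width below 2. The upper and lower bounds meet at 2, so that is the treewidth.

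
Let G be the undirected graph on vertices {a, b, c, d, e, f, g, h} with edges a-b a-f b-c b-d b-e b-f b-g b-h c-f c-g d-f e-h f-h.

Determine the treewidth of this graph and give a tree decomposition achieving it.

Each bag holds 3 vertices, so the decomposition has width 2, which upper-bounds the treewidth. For the lower bound, the 3 vertices {b, c, g} are pairwise adjacent, and any tree decomposition puts a clique entirely inside one bag — forcing width ≥ 2. Hence tw(G) = 2 exactly.

Treewidth 2.
One optimal decomposition is:
Bags: B1 = {b, c, f}  B2 = {a, b, f}  B3 = {b, c, g}  B4 = {b, f, h}  B5 = {b, d, f}  B6 = {b, e, h}
Tree: B1–B2, B1–B3, B2–B4, B2–B5, B4–B6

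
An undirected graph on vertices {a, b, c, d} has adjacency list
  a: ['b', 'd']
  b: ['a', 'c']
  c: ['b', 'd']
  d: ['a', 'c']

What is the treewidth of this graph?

A width-2 tree decomposition is:
Bags: B1 = {a, b, d}  B2 = {b, c, d}
Tree: B1–B2
Each bag holds 3 vertices, so the decomposition has width 2, which upper-bounds the treewidth. Since b–a–d–c–b is a cycle in G, G is not acyclic. Forests are exactly the graphs of treewidth ≤ 1, so tw(G) ≥ 2. The upper and lower bounds meet at 2, so that is the treewidth.

2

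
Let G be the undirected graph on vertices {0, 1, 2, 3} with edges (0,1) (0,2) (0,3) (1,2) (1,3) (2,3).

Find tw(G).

3

A width-3 tree decomposition is:
Bags: B1 = {0, 1, 2, 3}
Tree: (single bag)
With just one bag of size 4, the width is 4 − 1 = 3, so tw(G) ≤ 3. For the lower bound, the 4 vertices {0, 1, 2, 3} are pairwise adjacent, and any tree decomposition puts a clique entirely inside one bag — forcing width ≥ 3. Hence tw(G) = 3 exactly.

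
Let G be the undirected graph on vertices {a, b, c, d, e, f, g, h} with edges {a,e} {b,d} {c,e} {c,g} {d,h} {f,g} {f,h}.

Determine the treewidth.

1

A width-1 tree decomposition is:
Bags: B1 = {b, d}  B2 = {d, h}  B3 = {f, h}  B4 = {f, g}  B5 = {c, g}  B6 = {c, e}  B7 = {a, e}
Tree: B1–B2, B2–B3, B3–B4, B4–B5, B5–B6, B6–B7
Every bag has size at most 2, so the width is 2 − 1 = 1 and tw(G) ≤ 1. Any graph with an edge has treewidth ≥ 1, and G has the edge b–d. Therefore the treewidth is 1.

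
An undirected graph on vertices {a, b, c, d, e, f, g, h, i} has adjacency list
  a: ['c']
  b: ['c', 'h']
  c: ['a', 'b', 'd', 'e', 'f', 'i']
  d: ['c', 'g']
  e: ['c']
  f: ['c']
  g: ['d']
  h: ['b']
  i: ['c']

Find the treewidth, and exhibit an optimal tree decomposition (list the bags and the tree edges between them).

Each bag holds 2 vertices, so the decomposition has width 1, which upper-bounds the treewidth. Since G has at least one edge (e.g. c–b), it is not an edgeless graph, so tw(G) ≥ 1. Combining the bounds, tw(G) = 1.

Treewidth 1.
One such decomposition:
Bags: B1 = {b, c}  B2 = {a, c}  B3 = {b, h}  B4 = {c, e}  B5 = {c, d}  B6 = {d, g}  B7 = {c, f}  B8 = {c, i}
Tree: B1–B2, B1–B3, B2–B4, B4–B5, B5–B6, B1–B7, B4–B8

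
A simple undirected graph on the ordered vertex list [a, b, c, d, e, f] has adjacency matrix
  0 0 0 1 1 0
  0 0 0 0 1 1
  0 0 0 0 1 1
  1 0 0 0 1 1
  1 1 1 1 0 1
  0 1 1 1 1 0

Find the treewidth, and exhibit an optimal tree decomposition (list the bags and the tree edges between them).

Every bag has size at most 3, so the width is 3 − 1 = 2 and tw(G) ≤ 2. On the other hand G contains the 3-clique {a, d, e}. A clique must lie in a single bag of any decomposition, so no decomposition can have width below 2. The upper and lower bounds meet at 2, so that is the treewidth.

Treewidth 2.
Bags: B1 = {d, e, f}  B2 = {b, e, f}  B3 = {c, e, f}  B4 = {a, d, e}
Tree: B1–B2, B2–B3, B1–B4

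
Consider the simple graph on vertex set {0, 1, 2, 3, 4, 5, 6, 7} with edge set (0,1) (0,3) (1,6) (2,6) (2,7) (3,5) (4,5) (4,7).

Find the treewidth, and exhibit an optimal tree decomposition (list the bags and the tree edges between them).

Each bag holds 3 vertices, so the decomposition has width 2, which upper-bounds the treewidth. The edges 4–7–2–6–1–0–3–5–4 form a cycle, so G is not a tree and its treewidth is at least 2. Combining the bounds, tw(G) = 2.

Treewidth 2.
One optimal decomposition is:
Bags: B1 = {2, 4, 7}  B2 = {2, 4, 6}  B3 = {1, 4, 6}  B4 = {0, 1, 4}  B5 = {0, 3, 4}  B6 = {3, 4, 5}
Tree: B1–B2, B2–B3, B3–B4, B4–B5, B5–B6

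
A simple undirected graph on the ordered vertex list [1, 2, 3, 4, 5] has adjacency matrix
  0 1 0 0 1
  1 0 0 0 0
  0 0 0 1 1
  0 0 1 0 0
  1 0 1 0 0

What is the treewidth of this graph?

1

A width-1 tree decomposition is:
Bags: B1 = {3, 4}  B2 = {3, 5}  B3 = {1, 5}  B4 = {1, 2}
Tree: B1–B2, B2–B3, B3–B4
Each bag holds 2 vertices, so the decomposition has width 1, which upper-bounds the treewidth. G has an edge, so its treewidth is at least 1. The upper and lower bounds meet at 1, so that is the treewidth.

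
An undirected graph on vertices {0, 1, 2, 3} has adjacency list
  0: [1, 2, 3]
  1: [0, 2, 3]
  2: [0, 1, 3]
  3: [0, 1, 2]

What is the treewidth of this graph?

3

A width-3 tree decomposition is:
Bags: B1 = {0, 1, 2, 3}
Tree: (single bag)
A single bag containing all 4 vertices is trivially a valid decomposition of width 3. On the other hand G contains the 4-clique {0, 1, 2, 3}. A clique must lie in a single bag of any decomposition, so no decomposition can have width below 3. The upper and lower bounds meet at 3, so that is the treewidth.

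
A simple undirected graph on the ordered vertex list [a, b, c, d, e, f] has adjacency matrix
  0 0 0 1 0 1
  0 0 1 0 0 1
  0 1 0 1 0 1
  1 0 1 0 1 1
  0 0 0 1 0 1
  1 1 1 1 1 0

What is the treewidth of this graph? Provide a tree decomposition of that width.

Treewidth 2.
Bags: B1 = {a, d, f}  B2 = {c, d, f}  B3 = {d, e, f}  B4 = {b, c, f}
Tree: B1–B2, B1–B3, B2–B4

The largest bag has 3 vertices, giving width 2; this decomposition certifies tw(G) ≤ 2. For the lower bound, the 3 vertices {d, e, f} are pairwise adjacent, and any tree decomposition puts a clique entirely inside one bag — forcing width ≥ 2. Hence tw(G) = 2 exactly.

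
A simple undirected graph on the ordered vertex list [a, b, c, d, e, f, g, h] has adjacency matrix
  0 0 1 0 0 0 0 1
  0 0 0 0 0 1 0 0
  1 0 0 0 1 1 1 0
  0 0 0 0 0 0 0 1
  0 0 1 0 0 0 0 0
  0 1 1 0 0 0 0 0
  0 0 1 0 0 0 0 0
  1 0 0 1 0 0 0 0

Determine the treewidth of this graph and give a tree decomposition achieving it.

The largest bag has 2 vertices, giving width 1; this decomposition certifies tw(G) ≤ 1. G has an edge, so its treewidth is at least 1. The upper and lower bounds meet at 1, so that is the treewidth.

Treewidth 1.
Bags: B1 = {c, e}  B2 = {c, f}  B3 = {a, c}  B4 = {a, h}  B5 = {c, g}  B6 = {b, f}  B7 = {d, h}
Tree: B1–B2, B1–B3, B3–B4, B1–B5, B2–B6, B4–B7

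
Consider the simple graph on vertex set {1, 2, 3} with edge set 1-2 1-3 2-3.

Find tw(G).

A width-2 tree decomposition is:
Bags: B1 = {1, 2, 3}
Tree: (single bag)
A single bag containing all 3 vertices is trivially a valid decomposition of width 2. For the lower bound, the 3 vertices {1, 2, 3} are pairwise adjacent, and any tree decomposition puts a clique entirely inside one bag — forcing width ≥ 2. The upper and lower bounds meet at 2, so that is the treewidth.

2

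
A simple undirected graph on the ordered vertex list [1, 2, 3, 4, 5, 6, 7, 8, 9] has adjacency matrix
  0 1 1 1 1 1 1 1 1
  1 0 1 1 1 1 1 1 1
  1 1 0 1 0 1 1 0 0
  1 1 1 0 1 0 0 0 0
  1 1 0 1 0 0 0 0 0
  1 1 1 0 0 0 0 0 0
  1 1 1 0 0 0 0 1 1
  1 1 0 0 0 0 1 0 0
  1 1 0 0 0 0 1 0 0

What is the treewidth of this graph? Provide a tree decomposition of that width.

Treewidth 3.
One optimal decomposition is:
Bags: B1 = {1, 2, 3, 7}  B2 = {1, 2, 7, 8}  B3 = {1, 2, 3, 4}  B4 = {1, 2, 3, 6}  B5 = {1, 2, 7, 9}  B6 = {1, 2, 4, 5}
Tree: B1–B2, B1–B3, B3–B4, B1–B5, B3–B6

Every bag has size at most 4, so the width is 4 − 1 = 3 and tw(G) ≤ 3. For the lower bound, the 4 vertices {1, 2, 7, 8} are pairwise adjacent, and any tree decomposition puts a clique entirely inside one bag — forcing width ≥ 3. Combining the bounds, tw(G) = 3.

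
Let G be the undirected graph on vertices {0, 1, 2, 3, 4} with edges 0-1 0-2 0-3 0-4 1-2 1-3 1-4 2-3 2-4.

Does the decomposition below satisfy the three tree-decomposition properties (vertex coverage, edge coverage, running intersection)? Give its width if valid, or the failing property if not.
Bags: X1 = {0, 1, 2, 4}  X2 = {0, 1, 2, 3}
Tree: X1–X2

Yes; width 3.

Every vertex of G appears in some bag (union = {0, 1, 2, 3, 4}); every edge is covered by a bag; and for each vertex v the set of bags containing v is connected in the bag tree. The decomposition is therefore valid. The largest bag has 4 vertices, so the width is 3.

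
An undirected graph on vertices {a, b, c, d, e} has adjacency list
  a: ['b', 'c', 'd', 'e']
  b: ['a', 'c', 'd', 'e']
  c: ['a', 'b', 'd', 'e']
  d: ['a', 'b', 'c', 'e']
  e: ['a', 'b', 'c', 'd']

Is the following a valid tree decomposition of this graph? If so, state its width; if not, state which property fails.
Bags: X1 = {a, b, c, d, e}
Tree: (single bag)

Vertex coverage: the bags together contain {a, b, c, d, e}, the full vertex set. Edge coverage: each edge of G has both endpoints in at least one bag. Running intersection: for every vertex, the bags containing it form a connected subtree. All three properties hold, so this is a valid tree decomposition of width max|bag| − 1 = 4, and hence tw(G) ≤ 4.

Yes; width 4.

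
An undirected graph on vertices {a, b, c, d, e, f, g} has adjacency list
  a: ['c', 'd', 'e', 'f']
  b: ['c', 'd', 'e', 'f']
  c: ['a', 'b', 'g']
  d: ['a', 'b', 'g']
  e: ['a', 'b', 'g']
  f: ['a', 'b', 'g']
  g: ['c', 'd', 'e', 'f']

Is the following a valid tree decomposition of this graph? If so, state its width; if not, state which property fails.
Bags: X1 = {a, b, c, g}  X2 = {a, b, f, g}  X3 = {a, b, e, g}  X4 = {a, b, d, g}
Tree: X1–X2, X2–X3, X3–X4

Checking the three conditions: (i) the bags cover all of {a, b, c, d, e, f, g}; (ii) for each edge, some bag contains both endpoints; (iii) the bags containing any fixed vertex form a subtree. All hold, so the decomposition is valid with width 4 − 1 = 3.

Yes; width 3.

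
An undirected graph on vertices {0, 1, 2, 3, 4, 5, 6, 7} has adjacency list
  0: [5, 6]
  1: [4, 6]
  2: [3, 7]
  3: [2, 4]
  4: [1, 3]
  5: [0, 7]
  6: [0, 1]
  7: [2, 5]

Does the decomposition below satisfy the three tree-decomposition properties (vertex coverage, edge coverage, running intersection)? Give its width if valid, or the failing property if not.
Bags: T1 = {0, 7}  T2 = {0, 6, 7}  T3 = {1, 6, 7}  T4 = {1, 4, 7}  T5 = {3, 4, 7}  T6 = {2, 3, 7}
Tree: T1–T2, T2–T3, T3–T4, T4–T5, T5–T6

No — vertex 5 appears in no bag.

A tree decomposition must satisfy three properties: every vertex lies in some bag; for every edge, both endpoints lie together in some bag; and for every vertex, the bags containing it form a connected subtree. Here vertex 5 appears in no bag, so the decomposition is invalid.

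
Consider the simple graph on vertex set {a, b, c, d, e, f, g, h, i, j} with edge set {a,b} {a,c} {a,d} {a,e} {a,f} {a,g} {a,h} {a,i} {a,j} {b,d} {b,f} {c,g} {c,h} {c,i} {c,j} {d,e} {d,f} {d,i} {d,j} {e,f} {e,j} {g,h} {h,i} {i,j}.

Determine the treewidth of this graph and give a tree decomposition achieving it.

Treewidth 3.
One such decomposition:
Bags: B1 = {a, d, i, j}  B2 = {a, c, i, j}  B3 = {a, d, e, j}  B4 = {a, d, e, f}  B5 = {a, b, d, f}  B6 = {a, c, h, i}  B7 = {a, c, g, h}
Tree: B1–B2, B1–B3, B3–B4, B4–B5, B2–B6, B6–B7

Each bag holds 4 vertices, so the decomposition has width 3, which upper-bounds the treewidth. Conversely, {a, d, e, j} is a clique of size 4, and the vertices of any clique must share a bag in every tree decomposition; so some bag has ≥ 4 vertices and tw(G) ≥ 3. The upper and lower bounds meet at 3, so that is the treewidth.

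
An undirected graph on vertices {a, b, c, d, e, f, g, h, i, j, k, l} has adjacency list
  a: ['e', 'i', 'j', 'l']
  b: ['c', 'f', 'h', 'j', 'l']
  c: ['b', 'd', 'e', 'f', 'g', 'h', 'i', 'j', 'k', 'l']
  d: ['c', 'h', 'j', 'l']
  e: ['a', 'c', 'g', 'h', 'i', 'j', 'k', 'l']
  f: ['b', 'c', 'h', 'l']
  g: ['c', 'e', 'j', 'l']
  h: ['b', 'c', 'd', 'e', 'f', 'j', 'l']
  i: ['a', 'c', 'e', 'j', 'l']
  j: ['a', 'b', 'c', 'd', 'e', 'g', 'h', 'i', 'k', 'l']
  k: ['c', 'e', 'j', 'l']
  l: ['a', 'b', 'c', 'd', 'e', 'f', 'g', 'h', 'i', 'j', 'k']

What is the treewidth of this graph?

A width-4 tree decomposition is:
Bags: B1 = {b, c, h, j, l}  B2 = {c, d, h, j, l}  B3 = {b, c, f, h, l}  B4 = {c, e, h, j, l}  B5 = {c, e, j, k, l}  B6 = {c, e, i, j, l}  B7 = {c, e, g, j, l}  B8 = {a, e, i, j, l}
Tree: B1–B2, B1–B3, B2–B4, B4–B5, B4–B6, B4–B7, B6–B8
Each bag holds 5 vertices, so the decomposition has width 4, which upper-bounds the treewidth. On the other hand G contains the 5-clique {c, d, h, j, l}. A clique must lie in a single bag of any decomposition, so no decomposition can have width below 4. Combining the bounds, tw(G) = 4.

4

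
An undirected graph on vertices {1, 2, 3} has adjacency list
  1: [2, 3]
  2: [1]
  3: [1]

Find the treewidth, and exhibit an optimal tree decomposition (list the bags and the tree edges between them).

Every bag has size at most 2, so the width is 2 − 1 = 1 and tw(G) ≤ 1. Since G has at least one edge (e.g. 2–1), it is not an edgeless graph, so tw(G) ≥ 1. Hence tw(G) = 1 exactly.

Treewidth 1.
One optimal decomposition is:
Bags: B1 = {1, 2}  B2 = {1, 3}
Tree: B1–B2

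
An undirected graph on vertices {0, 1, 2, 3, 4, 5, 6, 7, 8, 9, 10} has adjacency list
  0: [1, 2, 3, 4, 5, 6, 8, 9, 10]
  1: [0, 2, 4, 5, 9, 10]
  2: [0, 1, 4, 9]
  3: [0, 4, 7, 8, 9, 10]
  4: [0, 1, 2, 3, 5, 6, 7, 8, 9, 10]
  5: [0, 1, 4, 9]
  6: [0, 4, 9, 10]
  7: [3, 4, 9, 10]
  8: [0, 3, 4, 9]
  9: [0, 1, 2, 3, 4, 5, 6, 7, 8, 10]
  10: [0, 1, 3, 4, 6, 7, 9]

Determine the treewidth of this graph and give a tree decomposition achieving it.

Treewidth 4.
Bags: B1 = {0, 1, 2, 4, 9}  B2 = {0, 1, 4, 9, 10}  B3 = {0, 4, 6, 9, 10}  B4 = {0, 3, 4, 9, 10}  B5 = {3, 4, 7, 9, 10}  B6 = {0, 3, 4, 8, 9}  B7 = {0, 1, 4, 5, 9}
Tree: B1–B2, B2–B3, B3–B4, B4–B5, B4–B6, B2–B7

Every bag has size at most 5, so the width is 5 − 1 = 4 and tw(G) ≤ 4. Conversely, {0, 3, 4, 8, 9} is a clique of size 5, and the vertices of any clique must share a bag in every tree decomposition; so some bag has ≥ 5 vertices and tw(G) ≥ 4. Combining the bounds, tw(G) = 4.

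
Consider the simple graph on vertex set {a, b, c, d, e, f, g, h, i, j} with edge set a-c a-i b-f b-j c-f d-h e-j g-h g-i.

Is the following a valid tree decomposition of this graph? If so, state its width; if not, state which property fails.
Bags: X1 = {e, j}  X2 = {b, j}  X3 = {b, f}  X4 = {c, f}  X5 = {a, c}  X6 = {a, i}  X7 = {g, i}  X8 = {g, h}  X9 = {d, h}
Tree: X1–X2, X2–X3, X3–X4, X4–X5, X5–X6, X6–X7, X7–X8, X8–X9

Vertex coverage: the bags together contain {a, b, c, d, e, f, g, h, i, j}, the full vertex set. Edge coverage: each edge of G has both endpoints in at least one bag. Running intersection: for every vertex, the bags containing it form a connected subtree. All three properties hold, so this is a valid tree decomposition of width max|bag| − 1 = 1, and hence tw(G) ≤ 1.

Yes; width 1.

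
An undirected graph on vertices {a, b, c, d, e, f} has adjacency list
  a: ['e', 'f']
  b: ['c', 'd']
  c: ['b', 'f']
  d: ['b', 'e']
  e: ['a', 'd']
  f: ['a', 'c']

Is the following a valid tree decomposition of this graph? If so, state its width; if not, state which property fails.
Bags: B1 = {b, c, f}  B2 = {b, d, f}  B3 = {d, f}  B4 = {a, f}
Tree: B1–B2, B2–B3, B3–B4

A tree decomposition must satisfy three properties: every vertex lies in some bag; for every edge, both endpoints lie together in some bag; and for every vertex, the bags containing it form a connected subtree. Here vertex e appears in no bag, so the decomposition is invalid.

No — vertex e appears in no bag.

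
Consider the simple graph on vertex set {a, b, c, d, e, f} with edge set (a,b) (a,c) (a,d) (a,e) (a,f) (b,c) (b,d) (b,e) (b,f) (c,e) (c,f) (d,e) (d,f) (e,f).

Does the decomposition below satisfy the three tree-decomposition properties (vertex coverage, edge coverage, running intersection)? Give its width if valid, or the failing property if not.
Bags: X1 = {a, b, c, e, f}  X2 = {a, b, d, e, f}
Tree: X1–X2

Yes; width 4.

Vertex coverage: the bags together contain {a, b, c, d, e, f}, the full vertex set. Edge coverage: each edge of G has both endpoints in at least one bag. Running intersection: for every vertex, the bags containing it form a connected subtree. All three properties hold, so this is a valid tree decomposition of width max|bag| − 1 = 4, and hence tw(G) ≤ 4.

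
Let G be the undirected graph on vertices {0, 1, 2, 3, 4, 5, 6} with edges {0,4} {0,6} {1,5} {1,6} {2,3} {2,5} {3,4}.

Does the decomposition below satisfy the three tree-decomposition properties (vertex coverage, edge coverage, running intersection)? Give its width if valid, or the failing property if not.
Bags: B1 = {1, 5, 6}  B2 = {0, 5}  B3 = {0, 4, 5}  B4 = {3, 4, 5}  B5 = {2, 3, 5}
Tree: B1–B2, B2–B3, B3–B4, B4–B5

A tree decomposition must satisfy three properties: every vertex lies in some bag; for every edge, both endpoints lie together in some bag; and for every vertex, the bags containing it form a connected subtree. Here edge (6,0) lies in no bag, so the decomposition is invalid.

No — edge (6,0) lies in no bag.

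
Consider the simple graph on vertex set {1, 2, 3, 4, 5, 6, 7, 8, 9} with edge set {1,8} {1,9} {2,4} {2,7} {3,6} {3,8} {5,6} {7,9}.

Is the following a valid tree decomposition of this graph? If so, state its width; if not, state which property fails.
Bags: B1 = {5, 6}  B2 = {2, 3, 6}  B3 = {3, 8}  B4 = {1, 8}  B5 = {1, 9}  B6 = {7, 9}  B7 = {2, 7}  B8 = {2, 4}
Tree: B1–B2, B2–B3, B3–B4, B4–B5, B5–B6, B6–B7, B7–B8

A tree decomposition must satisfy three properties: every vertex lies in some bag; for every edge, both endpoints lie together in some bag; and for every vertex, the bags containing it form a connected subtree. Here bags containing vertex 2 are not connected in the tree, so the decomposition is invalid.

No — bags containing vertex 2 are not connected in the tree.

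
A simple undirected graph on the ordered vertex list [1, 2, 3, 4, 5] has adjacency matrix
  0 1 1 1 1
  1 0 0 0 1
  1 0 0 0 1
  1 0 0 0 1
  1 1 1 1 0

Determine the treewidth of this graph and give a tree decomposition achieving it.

The largest bag has 3 vertices, giving width 2; this decomposition certifies tw(G) ≤ 2. For the lower bound, the 3 vertices {1, 2, 5} are pairwise adjacent, and any tree decomposition puts a clique entirely inside one bag — forcing width ≥ 2. Therefore the treewidth is 2.

Treewidth 2.
One optimal decomposition is:
Bags: B1 = {1, 4, 5}  B2 = {1, 2, 5}  B3 = {1, 3, 5}
Tree: B1–B2, B2–B3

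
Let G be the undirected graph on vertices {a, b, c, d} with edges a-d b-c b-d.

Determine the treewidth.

A width-1 tree decomposition is:
Bags: B1 = {a, d}  B2 = {b, d}  B3 = {b, c}
Tree: B1–B2, B2–B3
Every bag has size at most 2, so the width is 2 − 1 = 1 and tw(G) ≤ 1. Any graph with an edge has treewidth ≥ 1, and G has the edge a–d. Therefore the treewidth is 1.

1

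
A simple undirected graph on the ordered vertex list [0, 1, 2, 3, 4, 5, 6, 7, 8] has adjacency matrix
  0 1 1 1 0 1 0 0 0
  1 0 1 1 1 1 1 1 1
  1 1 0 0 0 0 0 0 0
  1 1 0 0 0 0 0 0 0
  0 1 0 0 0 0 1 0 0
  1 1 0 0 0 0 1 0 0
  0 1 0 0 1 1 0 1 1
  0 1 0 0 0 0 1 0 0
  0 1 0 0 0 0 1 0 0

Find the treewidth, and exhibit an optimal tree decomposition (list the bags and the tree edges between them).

Treewidth 2.
One such decomposition:
Bags: B1 = {0, 1, 3}  B2 = {0, 1, 5}  B3 = {1, 5, 6}  B4 = {1, 4, 6}  B5 = {0, 1, 2}  B6 = {1, 6, 8}  B7 = {1, 6, 7}
Tree: B1–B2, B2–B3, B3–B4, B1–B5, B3–B6, B6–B7

Every bag has size at most 3, so the width is 3 − 1 = 2 and tw(G) ≤ 2. Conversely, {0, 1, 2} is a clique of size 3, and the vertices of any clique must share a bag in every tree decomposition; so some bag has ≥ 3 vertices and tw(G) ≥ 2. Combining the bounds, tw(G) = 2.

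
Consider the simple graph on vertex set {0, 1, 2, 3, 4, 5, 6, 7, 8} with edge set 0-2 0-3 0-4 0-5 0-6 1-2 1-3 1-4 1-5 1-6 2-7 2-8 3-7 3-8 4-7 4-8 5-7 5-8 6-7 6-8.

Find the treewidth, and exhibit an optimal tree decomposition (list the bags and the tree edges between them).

Treewidth 4.
One such decomposition:
Bags: B1 = {0, 1, 4, 7, 8}  B2 = {0, 1, 5, 7, 8}  B3 = {0, 1, 3, 7, 8}  B4 = {0, 1, 6, 7, 8}  B5 = {0, 1, 2, 7, 8}
Tree: B1–B2, B2–B3, B3–B4, B4–B5

Every bag has size at most 5, so the width is 5 − 1 = 4 and tw(G) ≤ 4. For the lower bound: the 5 vertex sets {1,4}, {5,7}, {0,3}, {8}, {6} are disjoint, each induces a connected subgraph, and every pair is joined by at least one edge of G. Contracting each set to a single vertex therefore yields K_{5} as a minor, and since treewidth is minor-monotone, tw(G) ≥ tw(K_{5}) = 4. The upper and lower bounds meet at 4, so that is the treewidth.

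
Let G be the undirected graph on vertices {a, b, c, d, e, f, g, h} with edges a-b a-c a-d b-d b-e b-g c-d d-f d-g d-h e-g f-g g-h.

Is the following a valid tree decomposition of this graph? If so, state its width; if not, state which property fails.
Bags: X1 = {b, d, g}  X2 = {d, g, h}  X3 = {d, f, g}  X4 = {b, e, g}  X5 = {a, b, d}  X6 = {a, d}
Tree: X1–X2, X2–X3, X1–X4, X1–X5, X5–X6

A tree decomposition must satisfy three properties: every vertex lies in some bag; for every edge, both endpoints lie together in some bag; and for every vertex, the bags containing it form a connected subtree. Here vertex c appears in no bag, so the decomposition is invalid.

No — vertex c appears in no bag.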